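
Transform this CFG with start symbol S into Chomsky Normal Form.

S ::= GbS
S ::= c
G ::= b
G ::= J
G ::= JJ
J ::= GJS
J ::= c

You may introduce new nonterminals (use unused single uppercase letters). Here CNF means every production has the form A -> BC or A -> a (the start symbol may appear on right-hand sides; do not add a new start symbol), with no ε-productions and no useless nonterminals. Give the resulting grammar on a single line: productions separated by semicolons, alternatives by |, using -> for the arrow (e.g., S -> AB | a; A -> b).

S -> c | GD; A -> b; B -> JS; C -> JS; D -> AS; G -> b | c | GB | JJ; J -> c | GC

No ε-productions.
After unit-elimination: S -> c | GbS; G -> b | c | JJ | GJS; J -> c | GJS.
TERM: introduce A -> b and substitute in every rule of length ≥2.
BIN: G -> GJS becomes G -> GB, B -> JS; J -> GJS becomes J -> GC, C -> JS; S -> GAS becomes S -> GD, D -> AS.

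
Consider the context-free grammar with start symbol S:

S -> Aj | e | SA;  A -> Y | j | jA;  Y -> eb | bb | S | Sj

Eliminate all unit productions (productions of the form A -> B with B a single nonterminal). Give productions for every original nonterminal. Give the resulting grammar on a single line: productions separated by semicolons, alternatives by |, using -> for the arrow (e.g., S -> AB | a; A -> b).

S -> e | Aj | SA; A -> e | j | Aj | SA | Sj | bb | eb | jA; Y -> e | Aj | SA | Sj | bb | eb

Unit productions: A->Y, Y->S.
Unit pairs (A ⇒* B via units): (A,S), (A,Y), (Y,S).
S: inherits non-unit rules of {S} → Aj | SA | e.
A: inherits non-unit rules of {A, S, Y} → Aj | SA | Sj | bb | e | eb | j | jA.
Y: inherits non-unit rules of {S, Y} → Aj | SA | Sj | bb | e | eb.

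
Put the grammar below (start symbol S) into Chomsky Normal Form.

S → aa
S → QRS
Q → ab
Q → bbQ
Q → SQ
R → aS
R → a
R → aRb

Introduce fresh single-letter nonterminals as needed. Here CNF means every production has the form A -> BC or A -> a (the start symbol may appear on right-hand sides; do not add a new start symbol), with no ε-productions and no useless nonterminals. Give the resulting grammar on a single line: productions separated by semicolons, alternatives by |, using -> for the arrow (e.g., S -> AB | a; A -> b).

S -> AA | QE; A -> a; B -> b; C -> BQ; D -> RB; E -> RS; Q -> AB | BC | SQ; R -> a | AD | AS

No ε-productions.
No unit productions to eliminate.
TERM: introduce A -> a, B -> b and substitute in every rule of length ≥2.
BIN: Q -> BBQ becomes Q -> BC, C -> BQ; R -> ARB becomes R -> AD, D -> RB; S -> QRS becomes S -> QE, E -> RS.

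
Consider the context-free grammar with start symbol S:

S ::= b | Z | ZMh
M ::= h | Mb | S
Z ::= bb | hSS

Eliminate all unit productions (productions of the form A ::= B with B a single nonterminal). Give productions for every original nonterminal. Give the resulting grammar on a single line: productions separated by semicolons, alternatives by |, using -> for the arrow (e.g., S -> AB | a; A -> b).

S -> b | bb | ZMh | hSS; M -> b | h | Mb | bb | ZMh | hSS; Z -> bb | hSS

Unit productions: M->S, S->Z.
Unit pairs (A ⇒* B via units): (M,S), (M,Z), (S,Z).
S: inherits non-unit rules of {S, Z} → ZMh | b | bb | hSS.
M: inherits non-unit rules of {M, S, Z} → Mb | ZMh | b | bb | h | hSS.
Z: inherits non-unit rules of {Z} → bb | hSS.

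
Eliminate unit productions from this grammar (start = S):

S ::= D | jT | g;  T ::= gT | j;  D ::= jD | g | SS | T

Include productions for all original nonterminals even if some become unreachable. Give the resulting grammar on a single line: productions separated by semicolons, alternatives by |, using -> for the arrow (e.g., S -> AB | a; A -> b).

S -> g | j | SS | gT | jD | jT; D -> g | j | SS | gT | jD; T -> j | gT

Unit productions: D->T, S->D.
Unit pairs (A ⇒* B via units): (D,T), (S,D), (S,T).
S: inherits non-unit rules of {D, S, T} → SS | g | gT | j | jD | jT.
D: inherits non-unit rules of {D, T} → SS | g | gT | j | jD.
T: inherits non-unit rules of {T} → gT | j.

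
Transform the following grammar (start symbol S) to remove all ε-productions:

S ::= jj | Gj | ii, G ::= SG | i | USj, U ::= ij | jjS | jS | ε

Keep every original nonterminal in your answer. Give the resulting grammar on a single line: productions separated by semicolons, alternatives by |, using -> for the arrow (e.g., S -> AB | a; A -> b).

S -> Gj | ii | jj; G -> i | SG | Sj | USj; U -> ij | jS | jjS

Nullable set: {U}.
G -> USj: U nullable, giving Sj | USj.
Drop U -> ε.
Unchanged (no nullable symbols): S -> Gj; S -> ii; S -> jj; G -> SG; G -> i; U -> ij; U -> jS; U -> jjS.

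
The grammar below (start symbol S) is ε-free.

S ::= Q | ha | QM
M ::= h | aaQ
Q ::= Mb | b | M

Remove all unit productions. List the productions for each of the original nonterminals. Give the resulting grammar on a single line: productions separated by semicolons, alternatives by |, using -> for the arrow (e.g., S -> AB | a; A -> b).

S -> b | h | Mb | QM | ha | aaQ; M -> h | aaQ; Q -> b | h | Mb | aaQ

Unit productions: Q->M, S->Q.
Unit pairs (A ⇒* B via units): (Q,M), (S,M), (S,Q).
S: inherits non-unit rules of {M, Q, S} → Mb | QM | aaQ | b | h | ha.
M: inherits non-unit rules of {M} → aaQ | h.
Q: inherits non-unit rules of {M, Q} → Mb | aaQ | b | h.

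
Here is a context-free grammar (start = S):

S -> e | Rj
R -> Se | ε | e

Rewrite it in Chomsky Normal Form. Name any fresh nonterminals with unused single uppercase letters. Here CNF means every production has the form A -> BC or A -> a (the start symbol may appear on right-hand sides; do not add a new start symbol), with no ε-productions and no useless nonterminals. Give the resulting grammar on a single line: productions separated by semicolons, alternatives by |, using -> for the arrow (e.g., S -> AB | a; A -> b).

S -> e | j | RB; A -> e; B -> j; R -> e | SA

Nullable: {R}; after ε-elimination: S -> e | j | Rj; R -> e | Se.
No unit productions to eliminate.
TERM: introduce A -> e, B -> j and substitute in every rule of length ≥2.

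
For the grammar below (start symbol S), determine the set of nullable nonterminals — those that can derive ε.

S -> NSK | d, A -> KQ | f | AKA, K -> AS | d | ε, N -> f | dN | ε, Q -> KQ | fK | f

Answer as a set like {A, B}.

{K, N}

Directly nullable (have an ε-rule): {K, N}.
Not nullable: A, Q, S — each has a terminal in every rule's right-hand side or depends on a non-nullable symbol.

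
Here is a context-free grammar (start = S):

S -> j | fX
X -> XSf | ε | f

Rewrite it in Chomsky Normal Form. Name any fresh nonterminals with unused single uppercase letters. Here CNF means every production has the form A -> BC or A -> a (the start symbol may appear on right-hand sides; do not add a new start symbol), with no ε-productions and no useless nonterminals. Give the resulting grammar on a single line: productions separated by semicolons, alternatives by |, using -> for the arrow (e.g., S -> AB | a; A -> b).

S -> f | j | AX; A -> f; B -> SA; X -> f | SA | XB

Nullable: {X}; after ε-elimination: S -> f | j | fX; X -> f | Sf | XSf.
No unit productions to eliminate.
TERM: introduce A -> f and substitute in every rule of length ≥2.
BIN: X -> XSA becomes X -> XB, B -> SA.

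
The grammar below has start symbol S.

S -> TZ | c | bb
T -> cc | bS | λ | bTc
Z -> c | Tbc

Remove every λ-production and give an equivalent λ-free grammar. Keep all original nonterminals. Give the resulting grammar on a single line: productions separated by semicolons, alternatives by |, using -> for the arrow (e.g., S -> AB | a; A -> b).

S -> Z | c | TZ | bb; T -> bS | bc | cc | bTc; Z -> c | bc | Tbc

Nullable set: {T}.
S -> TZ: T nullable, giving TZ | Z.
Drop T -> λ.
T -> bTc: T nullable, giving bTc | bc.
Z -> Tbc: T nullable, giving Tbc | bc.
Unchanged (no nullable symbols): S -> bb; S -> c; T -> bS; T -> cc; Z -> c.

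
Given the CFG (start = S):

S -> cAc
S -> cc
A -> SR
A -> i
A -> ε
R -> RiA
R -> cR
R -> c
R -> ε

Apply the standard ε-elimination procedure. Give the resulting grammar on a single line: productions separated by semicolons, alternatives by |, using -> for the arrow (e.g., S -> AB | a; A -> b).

Nullable set: {A, R}.
S -> cAc: A nullable, giving cAc | cc.
Drop A -> ε.
A -> SR: R nullable, giving S | SR.
Drop R -> ε.
R -> RiA: R, A nullable, giving Ri | RiA | i | iA.
R -> cR: R nullable, giving c | cR.
Unchanged (no nullable symbols): S -> cc; A -> i; R -> c.

S -> cc | cAc; A -> S | i | SR; R -> c | i | Ri | cR | iA | RiA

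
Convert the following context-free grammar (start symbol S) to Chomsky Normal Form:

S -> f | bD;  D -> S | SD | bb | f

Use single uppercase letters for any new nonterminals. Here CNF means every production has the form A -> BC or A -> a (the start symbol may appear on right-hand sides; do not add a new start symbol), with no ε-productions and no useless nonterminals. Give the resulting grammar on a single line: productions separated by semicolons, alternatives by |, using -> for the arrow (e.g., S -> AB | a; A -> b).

No ε-productions.
After unit-elimination: S -> f | bD; D -> f | SD | bD | bb.
TERM: introduce A -> b and substitute in every rule of length ≥2.

S -> f | AD; A -> b; D -> f | AA | AD | SD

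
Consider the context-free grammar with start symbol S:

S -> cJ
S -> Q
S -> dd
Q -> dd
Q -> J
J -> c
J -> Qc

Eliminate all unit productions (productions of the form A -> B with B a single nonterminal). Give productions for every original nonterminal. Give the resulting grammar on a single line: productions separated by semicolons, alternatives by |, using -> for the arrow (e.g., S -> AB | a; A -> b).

Unit productions: Q->J, S->Q.
Unit pairs (A ⇒* B via units): (Q,J), (S,J), (S,Q).
S: inherits non-unit rules of {J, Q, S} → Qc | c | cJ | dd.
J: inherits non-unit rules of {J} → Qc | c.
Q: inherits non-unit rules of {J, Q} → Qc | c | dd.

S -> c | Qc | cJ | dd; J -> c | Qc; Q -> c | Qc | dd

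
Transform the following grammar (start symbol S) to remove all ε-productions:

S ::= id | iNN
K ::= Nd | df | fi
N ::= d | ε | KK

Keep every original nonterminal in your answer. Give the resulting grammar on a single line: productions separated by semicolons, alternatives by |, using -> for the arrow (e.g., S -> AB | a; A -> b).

Nullable set: {N}.
S -> iNN: N, N nullable, giving i | iN | iNN.
K -> Nd: N nullable, giving Nd | d.
Drop N -> ε.
Unchanged (no nullable symbols): S -> id; K -> df; K -> fi; N -> KK; N -> d.

S -> i | iN | id | iNN; K -> d | Nd | df | fi; N -> d | KK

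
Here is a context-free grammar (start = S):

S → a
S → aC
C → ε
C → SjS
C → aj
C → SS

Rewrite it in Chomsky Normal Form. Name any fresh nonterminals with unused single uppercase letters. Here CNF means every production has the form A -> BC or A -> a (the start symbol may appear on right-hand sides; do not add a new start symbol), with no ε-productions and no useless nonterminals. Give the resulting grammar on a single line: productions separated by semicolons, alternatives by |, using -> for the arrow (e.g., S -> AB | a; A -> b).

S -> a | BC; A -> j; B -> a; C -> BA | SD | SS; D -> AS

Nullable: {C}; after ε-elimination: S -> a | aC; C -> SS | aj | SjS.
No unit productions to eliminate.
TERM: introduce B -> a, A -> j and substitute in every rule of length ≥2.
BIN: C -> SAS becomes C -> SD, D -> AS.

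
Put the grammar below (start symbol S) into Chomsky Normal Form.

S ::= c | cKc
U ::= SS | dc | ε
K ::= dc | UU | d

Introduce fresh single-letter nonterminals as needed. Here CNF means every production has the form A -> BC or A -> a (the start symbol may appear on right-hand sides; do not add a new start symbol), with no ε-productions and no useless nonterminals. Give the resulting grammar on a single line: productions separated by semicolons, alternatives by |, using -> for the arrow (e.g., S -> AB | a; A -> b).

Nullable: {K, U}; after ε-elimination: S -> c | cc | cKc; K -> U | d | UU | dc; U -> SS | dc.
After unit-elimination: S -> c | cc | cKc; K -> d | SS | UU | dc; U -> SS | dc.
TERM: introduce B -> c, A -> d and substitute in every rule of length ≥2.
BIN: S -> BKB becomes S -> BC, C -> KB.

S -> c | BB | BC; A -> d; B -> c; C -> KB; K -> d | AB | SS | UU; U -> AB | SS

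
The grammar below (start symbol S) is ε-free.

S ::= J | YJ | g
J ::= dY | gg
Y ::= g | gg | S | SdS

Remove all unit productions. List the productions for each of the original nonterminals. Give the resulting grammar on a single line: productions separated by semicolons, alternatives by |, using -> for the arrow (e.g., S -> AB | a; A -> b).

S -> g | YJ | dY | gg; J -> dY | gg; Y -> g | YJ | dY | gg | SdS

Unit productions: S->J, Y->S.
Unit pairs (A ⇒* B via units): (S,J), (Y,J), (Y,S).
S: inherits non-unit rules of {J, S} → YJ | dY | g | gg.
J: inherits non-unit rules of {J} → dY | gg.
Y: inherits non-unit rules of {J, S, Y} → SdS | YJ | dY | g | gg.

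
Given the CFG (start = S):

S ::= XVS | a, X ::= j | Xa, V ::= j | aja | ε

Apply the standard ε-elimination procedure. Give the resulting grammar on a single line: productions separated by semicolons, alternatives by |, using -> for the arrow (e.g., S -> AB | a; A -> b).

Nullable set: {V}.
S -> XVS: V nullable, giving XS | XVS.
Drop V -> ε.
Unchanged (no nullable symbols): S -> a; V -> aja; V -> j; X -> Xa; X -> j.

S -> a | XS | XVS; V -> j | aja; X -> j | Xa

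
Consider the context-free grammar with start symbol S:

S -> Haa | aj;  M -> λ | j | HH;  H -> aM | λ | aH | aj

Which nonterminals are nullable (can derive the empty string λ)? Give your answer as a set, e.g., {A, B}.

Directly nullable (have an ε-rule): {H, M}.
Not nullable: S — each has a terminal in every rule's right-hand side or depends on a non-nullable symbol.

{H, M}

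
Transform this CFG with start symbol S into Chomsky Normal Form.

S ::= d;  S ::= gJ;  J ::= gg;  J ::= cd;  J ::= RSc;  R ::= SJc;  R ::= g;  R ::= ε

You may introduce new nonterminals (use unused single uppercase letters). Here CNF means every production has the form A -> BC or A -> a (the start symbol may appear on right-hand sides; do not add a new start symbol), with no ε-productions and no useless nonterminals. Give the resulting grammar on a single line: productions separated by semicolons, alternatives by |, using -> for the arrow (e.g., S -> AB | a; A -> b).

Nullable: {R}; after ε-elimination: S -> d | gJ; J -> Sc | cd | gg | RSc; R -> g | SJc.
No unit productions to eliminate.
TERM: introduce A -> c, B -> d, C -> g and substitute in every rule of length ≥2.
BIN: J -> RSA becomes J -> RD, D -> SA; R -> SJA becomes R -> SE, E -> JA.

S -> d | CJ; A -> c; B -> d; C -> g; D -> SA; E -> JA; J -> AB | CC | RD | SA; R -> g | SE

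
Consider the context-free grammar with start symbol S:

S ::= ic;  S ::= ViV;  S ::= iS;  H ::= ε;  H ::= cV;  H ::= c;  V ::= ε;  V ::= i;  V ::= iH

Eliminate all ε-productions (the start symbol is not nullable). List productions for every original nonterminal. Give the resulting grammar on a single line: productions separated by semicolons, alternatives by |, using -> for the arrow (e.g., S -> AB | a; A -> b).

Nullable set: {H, V}.
S -> ViV: V, V nullable, giving Vi | ViV | i | iV.
Drop H -> ε.
H -> cV: V nullable, giving c | cV.
Drop V -> ε.
V -> iH: H nullable, giving i | iH.
Unchanged (no nullable symbols): S -> iS; S -> ic; H -> c; V -> i.

S -> i | Vi | iS | iV | ic | ViV; H -> c | cV; V -> i | iH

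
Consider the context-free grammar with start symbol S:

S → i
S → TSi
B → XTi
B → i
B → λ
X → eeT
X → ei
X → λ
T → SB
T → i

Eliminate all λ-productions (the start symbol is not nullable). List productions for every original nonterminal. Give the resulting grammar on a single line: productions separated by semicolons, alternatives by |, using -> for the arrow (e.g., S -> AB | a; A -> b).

S -> i | TSi; B -> i | Ti | XTi; T -> S | i | SB; X -> ei | eeT

Nullable set: {B, X}.
Drop B -> λ.
B -> XTi: X nullable, giving Ti | XTi.
T -> SB: B nullable, giving S | SB.
Drop X -> λ.
Unchanged (no nullable symbols): S -> TSi; S -> i; B -> i; T -> i; X -> eeT; X -> ei.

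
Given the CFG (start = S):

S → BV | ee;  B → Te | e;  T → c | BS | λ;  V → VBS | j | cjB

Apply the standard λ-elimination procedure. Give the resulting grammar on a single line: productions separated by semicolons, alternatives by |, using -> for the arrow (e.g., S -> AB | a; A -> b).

S -> BV | ee; B -> e | Te; T -> c | BS; V -> j | VBS | cjB

Nullable set: {T}.
B -> Te: T nullable, giving Te | e.
Drop T -> λ.
Unchanged (no nullable symbols): S -> BV; S -> ee; B -> e; T -> BS; T -> c; V -> VBS; V -> cjB; V -> j.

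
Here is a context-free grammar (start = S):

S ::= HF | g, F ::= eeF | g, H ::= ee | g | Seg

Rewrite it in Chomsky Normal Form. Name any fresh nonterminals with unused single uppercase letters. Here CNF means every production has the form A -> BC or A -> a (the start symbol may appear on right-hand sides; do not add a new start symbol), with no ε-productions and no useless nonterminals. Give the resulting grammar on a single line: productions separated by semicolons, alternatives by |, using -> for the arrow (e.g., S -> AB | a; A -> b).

No ε-productions.
No unit productions to eliminate.
TERM: introduce A -> e, B -> g and substitute in every rule of length ≥2.
BIN: F -> AAF becomes F -> AC, C -> AF; H -> SAB becomes H -> SD, D -> AB.

S -> g | HF; A -> e; B -> g; C -> AF; D -> AB; F -> g | AC; H -> g | AA | SD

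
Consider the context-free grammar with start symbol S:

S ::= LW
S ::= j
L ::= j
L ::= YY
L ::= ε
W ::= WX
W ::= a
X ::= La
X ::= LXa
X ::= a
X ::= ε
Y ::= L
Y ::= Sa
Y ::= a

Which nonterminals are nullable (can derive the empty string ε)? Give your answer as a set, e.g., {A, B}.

Directly nullable (have an ε-rule): {L, X}.
Y is nullable via Y -> L (every symbol on the right is already known nullable).
Not nullable: S, W — each has a terminal in every rule's right-hand side or depends on a non-nullable symbol.

{L, X, Y}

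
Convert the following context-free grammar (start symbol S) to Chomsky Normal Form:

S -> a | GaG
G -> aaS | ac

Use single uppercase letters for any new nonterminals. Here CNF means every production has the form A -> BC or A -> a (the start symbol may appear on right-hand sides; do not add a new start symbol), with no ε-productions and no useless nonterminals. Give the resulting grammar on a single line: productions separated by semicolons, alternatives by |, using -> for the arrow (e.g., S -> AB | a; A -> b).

S -> a | GD; A -> a; B -> c; C -> AS; D -> AG; G -> AB | AC

No ε-productions.
No unit productions to eliminate.
TERM: introduce A -> a, B -> c and substitute in every rule of length ≥2.
BIN: G -> AAS becomes G -> AC, C -> AS; S -> GAG becomes S -> GD, D -> AG.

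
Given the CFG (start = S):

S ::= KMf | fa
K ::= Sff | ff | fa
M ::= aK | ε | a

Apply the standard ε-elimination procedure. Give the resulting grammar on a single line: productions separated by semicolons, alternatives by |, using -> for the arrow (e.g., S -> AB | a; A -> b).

Nullable set: {M}.
S -> KMf: M nullable, giving KMf | Kf.
Drop M -> ε.
Unchanged (no nullable symbols): S -> fa; K -> Sff; K -> fa; K -> ff; M -> a; M -> aK.

S -> Kf | fa | KMf; K -> fa | ff | Sff; M -> a | aK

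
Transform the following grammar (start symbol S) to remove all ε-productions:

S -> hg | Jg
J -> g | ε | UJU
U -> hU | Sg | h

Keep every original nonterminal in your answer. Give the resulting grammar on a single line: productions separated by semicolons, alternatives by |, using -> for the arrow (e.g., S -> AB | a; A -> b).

Nullable set: {J}.
S -> Jg: J nullable, giving Jg | g.
Drop J -> ε.
J -> UJU: J nullable, giving UJU | UU.
Unchanged (no nullable symbols): S -> hg; J -> g; U -> Sg; U -> h; U -> hU.

S -> g | Jg | hg; J -> g | UU | UJU; U -> h | Sg | hU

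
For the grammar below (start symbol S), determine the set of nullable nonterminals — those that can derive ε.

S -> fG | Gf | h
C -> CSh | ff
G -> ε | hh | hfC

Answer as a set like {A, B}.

Directly nullable (have an ε-rule): {G}.
Not nullable: C, S — each has a terminal in every rule's right-hand side or depends on a non-nullable symbol.

{G}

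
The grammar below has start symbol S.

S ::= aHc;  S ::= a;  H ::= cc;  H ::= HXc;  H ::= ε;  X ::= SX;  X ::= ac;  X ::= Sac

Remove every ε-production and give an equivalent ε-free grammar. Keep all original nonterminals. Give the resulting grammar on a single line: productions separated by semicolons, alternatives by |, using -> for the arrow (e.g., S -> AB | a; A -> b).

Nullable set: {H}.
S -> aHc: H nullable, giving aHc | ac.
Drop H -> ε.
H -> HXc: H nullable, giving HXc | Xc.
Unchanged (no nullable symbols): S -> a; H -> cc; X -> SX; X -> Sac; X -> ac.

S -> a | ac | aHc; H -> Xc | cc | HXc; X -> SX | ac | Sac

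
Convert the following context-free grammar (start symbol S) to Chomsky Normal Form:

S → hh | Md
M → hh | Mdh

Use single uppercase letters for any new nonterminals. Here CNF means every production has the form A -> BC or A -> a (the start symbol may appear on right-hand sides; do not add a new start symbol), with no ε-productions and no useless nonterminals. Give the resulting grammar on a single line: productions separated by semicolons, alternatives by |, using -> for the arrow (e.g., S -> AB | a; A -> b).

S -> BB | MA; A -> d; B -> h; C -> AB; M -> BB | MC

No ε-productions.
No unit productions to eliminate.
TERM: introduce A -> d, B -> h and substitute in every rule of length ≥2.
BIN: M -> MAB becomes M -> MC, C -> AB.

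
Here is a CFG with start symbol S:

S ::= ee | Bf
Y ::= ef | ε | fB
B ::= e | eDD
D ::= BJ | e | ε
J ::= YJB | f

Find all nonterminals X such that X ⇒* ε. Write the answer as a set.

{D, Y}

Directly nullable (have an ε-rule): {D, Y}.
Not nullable: B, J, S — each has a terminal in every rule's right-hand side or depends on a non-nullable symbol.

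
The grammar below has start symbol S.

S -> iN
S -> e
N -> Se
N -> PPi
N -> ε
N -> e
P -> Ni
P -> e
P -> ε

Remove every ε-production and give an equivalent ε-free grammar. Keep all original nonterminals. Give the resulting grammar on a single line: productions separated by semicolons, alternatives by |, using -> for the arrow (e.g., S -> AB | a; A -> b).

S -> e | i | iN; N -> e | i | Pi | Se | PPi; P -> e | i | Ni

Nullable set: {N, P}.
S -> iN: N nullable, giving i | iN.
Drop N -> ε.
N -> PPi: P, P nullable, giving PPi | Pi | i.
Drop P -> ε.
P -> Ni: N nullable, giving Ni | i.
Unchanged (no nullable symbols): S -> e; N -> Se; N -> e; P -> e.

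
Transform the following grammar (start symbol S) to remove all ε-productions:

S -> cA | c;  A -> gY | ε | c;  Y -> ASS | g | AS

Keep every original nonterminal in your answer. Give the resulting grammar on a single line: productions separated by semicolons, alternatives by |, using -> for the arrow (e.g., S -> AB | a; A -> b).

Nullable set: {A}.
S -> cA: A nullable, giving c | cA.
Drop A -> ε.
Y -> AS: A nullable, giving AS | S.
Y -> ASS: A nullable, giving ASS | SS.
Unchanged (no nullable symbols): S -> c; A -> c; A -> gY; Y -> g.

S -> c | cA; A -> c | gY; Y -> S | g | AS | SS | ASS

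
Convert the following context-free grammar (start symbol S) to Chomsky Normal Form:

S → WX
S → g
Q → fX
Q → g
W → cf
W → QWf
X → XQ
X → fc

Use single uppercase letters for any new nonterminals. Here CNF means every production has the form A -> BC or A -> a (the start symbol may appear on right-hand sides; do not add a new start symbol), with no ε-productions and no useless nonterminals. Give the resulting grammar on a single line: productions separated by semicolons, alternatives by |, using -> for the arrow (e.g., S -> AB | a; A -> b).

No ε-productions.
No unit productions to eliminate.
TERM: introduce B -> c, A -> f and substitute in every rule of length ≥2.
BIN: W -> QWA becomes W -> QC, C -> WA.

S -> g | WX; A -> f; B -> c; C -> WA; Q -> g | AX; W -> BA | QC; X -> AB | XQ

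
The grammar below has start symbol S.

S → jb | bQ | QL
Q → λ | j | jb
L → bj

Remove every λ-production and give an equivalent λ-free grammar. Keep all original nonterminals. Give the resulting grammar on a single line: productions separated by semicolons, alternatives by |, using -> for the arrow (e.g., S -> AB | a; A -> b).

S -> L | b | QL | bQ | jb; L -> bj; Q -> j | jb

Nullable set: {Q}.
S -> QL: Q nullable, giving L | QL.
S -> bQ: Q nullable, giving b | bQ.
Drop Q -> λ.
Unchanged (no nullable symbols): S -> jb; L -> bj; Q -> j; Q -> jb.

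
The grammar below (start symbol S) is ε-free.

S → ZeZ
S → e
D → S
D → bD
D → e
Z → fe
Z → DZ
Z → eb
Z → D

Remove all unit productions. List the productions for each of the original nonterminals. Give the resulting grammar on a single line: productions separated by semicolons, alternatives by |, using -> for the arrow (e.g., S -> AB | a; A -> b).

S -> e | ZeZ; D -> e | bD | ZeZ; Z -> e | DZ | bD | eb | fe | ZeZ

Unit productions: D->S, Z->D.
Unit pairs (A ⇒* B via units): (D,S), (Z,D), (Z,S).
S: inherits non-unit rules of {S} → ZeZ | e.
D: inherits non-unit rules of {D, S} → ZeZ | bD | e.
Z: inherits non-unit rules of {D, S, Z} → DZ | ZeZ | bD | e | eb | fe.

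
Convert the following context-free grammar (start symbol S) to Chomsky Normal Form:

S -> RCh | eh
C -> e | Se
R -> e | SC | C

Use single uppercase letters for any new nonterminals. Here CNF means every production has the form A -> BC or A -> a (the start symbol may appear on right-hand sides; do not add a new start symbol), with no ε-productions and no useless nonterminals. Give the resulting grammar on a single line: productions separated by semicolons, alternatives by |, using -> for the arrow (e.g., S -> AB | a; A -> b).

S -> AB | RD; A -> e; B -> h; C -> e | SA; D -> CB; R -> e | SA | SC

No ε-productions.
After unit-elimination: S -> eh | RCh; C -> e | Se; R -> e | SC | Se.
TERM: introduce A -> e, B -> h and substitute in every rule of length ≥2.
BIN: S -> RCB becomes S -> RD, D -> CB.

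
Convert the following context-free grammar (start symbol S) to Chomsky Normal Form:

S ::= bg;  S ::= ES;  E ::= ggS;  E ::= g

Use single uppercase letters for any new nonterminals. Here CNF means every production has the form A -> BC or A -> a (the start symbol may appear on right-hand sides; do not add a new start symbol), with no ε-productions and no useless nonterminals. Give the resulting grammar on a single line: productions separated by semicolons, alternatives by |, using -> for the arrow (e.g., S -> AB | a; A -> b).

No ε-productions.
No unit productions to eliminate.
TERM: introduce B -> b, A -> g and substitute in every rule of length ≥2.
BIN: E -> AAS becomes E -> AC, C -> AS.

S -> BA | ES; A -> g; B -> b; C -> AS; E -> g | AC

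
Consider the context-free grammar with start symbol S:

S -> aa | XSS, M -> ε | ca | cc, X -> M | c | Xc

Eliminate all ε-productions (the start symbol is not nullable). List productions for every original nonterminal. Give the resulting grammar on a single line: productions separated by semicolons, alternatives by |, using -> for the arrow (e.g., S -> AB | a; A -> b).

S -> SS | aa | XSS; M -> ca | cc; X -> M | c | Xc

Nullable set: {M, X}.
S -> XSS: X nullable, giving SS | XSS.
Drop M -> ε.
X -> M: M nullable, giving M.
X -> Xc: X nullable, giving Xc | c.
Unchanged (no nullable symbols): S -> aa; M -> ca; M -> cc; X -> c.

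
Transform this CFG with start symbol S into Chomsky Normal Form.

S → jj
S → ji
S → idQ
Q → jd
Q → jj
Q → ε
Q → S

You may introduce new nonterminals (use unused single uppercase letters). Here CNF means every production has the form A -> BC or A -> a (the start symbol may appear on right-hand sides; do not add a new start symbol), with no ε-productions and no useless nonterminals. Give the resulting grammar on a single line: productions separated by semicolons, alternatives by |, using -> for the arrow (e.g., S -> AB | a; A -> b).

Nullable: {Q}; after ε-elimination: S -> id | ji | jj | idQ; Q -> S | jd | jj.
After unit-elimination: S -> id | ji | jj | idQ; Q -> id | jd | ji | jj | idQ.
TERM: introduce B -> d, A -> i, C -> j and substitute in every rule of length ≥2.
BIN: Q -> ABQ becomes Q -> AD, D -> BQ; S -> ABQ becomes S -> AE, E -> BQ.

S -> AB | AE | CA | CC; A -> i; B -> d; C -> j; D -> BQ; E -> BQ; Q -> AB | AD | CA | CB | CC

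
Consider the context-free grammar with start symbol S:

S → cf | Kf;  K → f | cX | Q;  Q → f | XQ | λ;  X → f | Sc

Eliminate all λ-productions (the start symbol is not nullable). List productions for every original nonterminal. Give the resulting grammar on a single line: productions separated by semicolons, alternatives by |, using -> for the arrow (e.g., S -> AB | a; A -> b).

S -> f | Kf | cf; K -> Q | f | cX; Q -> X | f | XQ; X -> f | Sc

Nullable set: {K, Q}.
S -> Kf: K nullable, giving Kf | f.
K -> Q: Q nullable, giving Q.
Drop Q -> λ.
Q -> XQ: Q nullable, giving X | XQ.
Unchanged (no nullable symbols): S -> cf; K -> cX; K -> f; Q -> f; X -> Sc; X -> f.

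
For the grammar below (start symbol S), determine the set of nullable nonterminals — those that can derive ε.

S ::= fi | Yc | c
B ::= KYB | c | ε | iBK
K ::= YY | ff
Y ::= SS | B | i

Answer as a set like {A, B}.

Directly nullable (have an ε-rule): {B}.
Y is nullable via Y -> B (every symbol on the right is already known nullable).
K is nullable via K -> YY (every symbol on the right is already known nullable).
Not nullable: S — each has a terminal in every rule's right-hand side or depends on a non-nullable symbol.

{B, K, Y}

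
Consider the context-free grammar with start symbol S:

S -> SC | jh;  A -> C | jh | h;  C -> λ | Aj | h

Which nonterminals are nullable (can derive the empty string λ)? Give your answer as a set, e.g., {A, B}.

{A, C}

Directly nullable (have an ε-rule): {C}.
A is nullable via A -> C (every symbol on the right is already known nullable).
Not nullable: S — each has a terminal in every rule's right-hand side or depends on a non-nullable symbol.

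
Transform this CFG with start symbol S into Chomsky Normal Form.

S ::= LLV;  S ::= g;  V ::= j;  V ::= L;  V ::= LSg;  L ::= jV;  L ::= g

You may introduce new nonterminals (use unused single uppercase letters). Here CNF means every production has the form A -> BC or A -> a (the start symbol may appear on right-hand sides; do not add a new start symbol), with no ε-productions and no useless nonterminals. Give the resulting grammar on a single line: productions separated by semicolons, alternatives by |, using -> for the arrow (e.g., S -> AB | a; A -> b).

No ε-productions.
After unit-elimination: S -> g | LLV; L -> g | jV; V -> g | j | jV | LSg.
TERM: introduce B -> g, A -> j and substitute in every rule of length ≥2.
BIN: S -> LLV becomes S -> LC, C -> LV; V -> LSB becomes V -> LD, D -> SB.

S -> g | LC; A -> j; B -> g; C -> LV; D -> SB; L -> g | AV; V -> g | j | AV | LD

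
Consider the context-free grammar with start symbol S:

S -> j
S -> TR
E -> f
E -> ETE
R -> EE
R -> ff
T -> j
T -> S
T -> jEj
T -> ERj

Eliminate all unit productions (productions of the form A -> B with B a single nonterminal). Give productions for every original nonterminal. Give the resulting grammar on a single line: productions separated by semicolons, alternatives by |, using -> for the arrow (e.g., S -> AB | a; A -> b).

S -> j | TR; E -> f | ETE; R -> EE | ff; T -> j | TR | ERj | jEj

Unit productions: T->S.
Unit pairs (A ⇒* B via units): (T,S).
S: inherits non-unit rules of {S} → TR | j.
E: inherits non-unit rules of {E} → ETE | f.
R: inherits non-unit rules of {R} → EE | ff.
T: inherits non-unit rules of {S, T} → ERj | TR | j | jEj.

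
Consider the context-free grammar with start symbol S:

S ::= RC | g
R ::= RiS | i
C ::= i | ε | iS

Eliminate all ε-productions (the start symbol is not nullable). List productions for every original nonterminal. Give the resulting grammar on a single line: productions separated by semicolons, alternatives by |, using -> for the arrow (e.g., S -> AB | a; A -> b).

S -> R | g | RC; C -> i | iS; R -> i | RiS

Nullable set: {C}.
S -> RC: C nullable, giving R | RC.
Drop C -> ε.
Unchanged (no nullable symbols): S -> g; C -> i; C -> iS; R -> RiS; R -> i.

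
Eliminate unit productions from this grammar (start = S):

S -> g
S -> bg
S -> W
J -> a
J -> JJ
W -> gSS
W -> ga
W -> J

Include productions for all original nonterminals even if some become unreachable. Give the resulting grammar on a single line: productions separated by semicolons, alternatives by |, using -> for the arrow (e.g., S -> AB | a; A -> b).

S -> a | g | JJ | bg | ga | gSS; J -> a | JJ; W -> a | JJ | ga | gSS

Unit productions: S->W, W->J.
Unit pairs (A ⇒* B via units): (S,J), (S,W), (W,J).
S: inherits non-unit rules of {J, S, W} → JJ | a | bg | g | gSS | ga.
J: inherits non-unit rules of {J} → JJ | a.
W: inherits non-unit rules of {J, W} → JJ | a | gSS | ga.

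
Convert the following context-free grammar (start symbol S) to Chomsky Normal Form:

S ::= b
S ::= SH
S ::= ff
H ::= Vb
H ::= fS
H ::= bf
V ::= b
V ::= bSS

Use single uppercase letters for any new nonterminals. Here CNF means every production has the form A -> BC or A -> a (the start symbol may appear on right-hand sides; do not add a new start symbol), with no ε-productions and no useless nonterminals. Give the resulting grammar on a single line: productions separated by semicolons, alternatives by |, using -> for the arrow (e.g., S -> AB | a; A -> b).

S -> b | BB | SH; A -> b; B -> f; C -> SS; H -> AB | BS | VA; V -> b | AC

No ε-productions.
No unit productions to eliminate.
TERM: introduce A -> b, B -> f and substitute in every rule of length ≥2.
BIN: V -> ASS becomes V -> AC, C -> SS.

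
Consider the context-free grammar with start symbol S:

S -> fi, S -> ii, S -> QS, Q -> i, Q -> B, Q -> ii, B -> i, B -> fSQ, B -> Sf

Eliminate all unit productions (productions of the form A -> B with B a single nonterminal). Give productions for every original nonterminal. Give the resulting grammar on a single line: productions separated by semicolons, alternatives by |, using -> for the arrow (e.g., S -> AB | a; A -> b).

S -> QS | fi | ii; B -> i | Sf | fSQ; Q -> i | Sf | ii | fSQ

Unit productions: Q->B.
Unit pairs (A ⇒* B via units): (Q,B).
S: inherits non-unit rules of {S} → QS | fi | ii.
B: inherits non-unit rules of {B} → Sf | fSQ | i.
Q: inherits non-unit rules of {B, Q} → Sf | fSQ | i | ii.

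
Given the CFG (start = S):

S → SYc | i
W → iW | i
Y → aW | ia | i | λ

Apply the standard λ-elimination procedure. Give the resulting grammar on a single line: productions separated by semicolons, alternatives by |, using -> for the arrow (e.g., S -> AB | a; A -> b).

Nullable set: {Y}.
S -> SYc: Y nullable, giving SYc | Sc.
Drop Y -> λ.
Unchanged (no nullable symbols): S -> i; W -> i; W -> iW; Y -> aW; Y -> i; Y -> ia.

S -> i | Sc | SYc; W -> i | iW; Y -> i | aW | ia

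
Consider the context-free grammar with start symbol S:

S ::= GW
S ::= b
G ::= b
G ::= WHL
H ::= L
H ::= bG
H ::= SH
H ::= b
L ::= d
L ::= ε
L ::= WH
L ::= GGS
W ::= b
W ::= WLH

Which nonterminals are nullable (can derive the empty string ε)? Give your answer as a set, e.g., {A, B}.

Directly nullable (have an ε-rule): {L}.
H is nullable via H -> L (every symbol on the right is already known nullable).
Not nullable: G, S, W — each has a terminal in every rule's right-hand side or depends on a non-nullable symbol.

{H, L}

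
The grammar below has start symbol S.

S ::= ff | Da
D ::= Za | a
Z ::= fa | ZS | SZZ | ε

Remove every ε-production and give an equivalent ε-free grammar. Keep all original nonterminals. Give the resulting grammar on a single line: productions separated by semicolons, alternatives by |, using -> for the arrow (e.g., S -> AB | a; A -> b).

S -> Da | ff; D -> a | Za; Z -> S | SZ | ZS | fa | SZZ

Nullable set: {Z}.
D -> Za: Z nullable, giving Za | a.
Drop Z -> ε.
Z -> SZZ: Z, Z nullable, giving S | SZ | SZZ.
Z -> ZS: Z nullable, giving S | ZS.
Unchanged (no nullable symbols): S -> Da; S -> ff; D -> a; Z -> fa.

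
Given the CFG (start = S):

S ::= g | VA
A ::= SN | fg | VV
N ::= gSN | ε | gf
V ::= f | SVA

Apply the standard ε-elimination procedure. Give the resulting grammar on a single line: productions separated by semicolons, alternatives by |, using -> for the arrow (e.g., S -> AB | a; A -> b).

S -> g | VA; A -> S | SN | VV | fg; N -> gS | gf | gSN; V -> f | SVA

Nullable set: {N}.
A -> SN: N nullable, giving S | SN.
Drop N -> ε.
N -> gSN: N nullable, giving gS | gSN.
Unchanged (no nullable symbols): S -> VA; S -> g; A -> VV; A -> fg; N -> gf; V -> SVA; V -> f.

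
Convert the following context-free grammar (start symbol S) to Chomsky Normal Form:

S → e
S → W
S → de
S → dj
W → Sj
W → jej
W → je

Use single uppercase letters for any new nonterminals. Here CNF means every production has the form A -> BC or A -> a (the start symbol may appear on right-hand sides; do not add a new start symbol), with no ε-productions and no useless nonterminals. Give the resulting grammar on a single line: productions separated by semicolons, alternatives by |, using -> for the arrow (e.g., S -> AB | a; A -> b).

No ε-productions.
After unit-elimination: S -> e | Sj | de | dj | je | jej; W -> Sj | je | jej.
TERM: introduce B -> d, C -> e, A -> j and substitute in every rule of length ≥2.
BIN: S -> ACA becomes S -> AD, D -> CA; W -> ACA becomes W -> AE, E -> CA.
Drop unreachable/unproductive: W.

S -> e | AC | AD | BA | BC | SA; A -> j; B -> d; C -> e; D -> CA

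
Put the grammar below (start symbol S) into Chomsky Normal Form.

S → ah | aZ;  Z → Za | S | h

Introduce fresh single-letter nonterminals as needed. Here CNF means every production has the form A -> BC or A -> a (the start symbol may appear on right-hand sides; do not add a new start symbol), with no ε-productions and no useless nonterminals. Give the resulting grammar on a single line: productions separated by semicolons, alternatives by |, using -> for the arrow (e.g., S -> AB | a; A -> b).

No ε-productions.
After unit-elimination: S -> aZ | ah; Z -> h | Za | aZ | ah.
TERM: introduce A -> a, B -> h and substitute in every rule of length ≥2.

S -> AB | AZ; A -> a; B -> h; Z -> h | AB | AZ | ZA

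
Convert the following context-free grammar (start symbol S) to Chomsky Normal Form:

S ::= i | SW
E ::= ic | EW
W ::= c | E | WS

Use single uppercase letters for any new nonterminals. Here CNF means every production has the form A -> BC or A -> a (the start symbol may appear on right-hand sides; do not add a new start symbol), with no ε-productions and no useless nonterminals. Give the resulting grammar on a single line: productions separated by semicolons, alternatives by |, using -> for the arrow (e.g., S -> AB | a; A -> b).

No ε-productions.
After unit-elimination: S -> i | SW; E -> EW | ic; W -> c | EW | WS | ic.
TERM: introduce B -> c, A -> i and substitute in every rule of length ≥2.

S -> i | SW; A -> i; B -> c; E -> AB | EW; W -> c | AB | EW | WS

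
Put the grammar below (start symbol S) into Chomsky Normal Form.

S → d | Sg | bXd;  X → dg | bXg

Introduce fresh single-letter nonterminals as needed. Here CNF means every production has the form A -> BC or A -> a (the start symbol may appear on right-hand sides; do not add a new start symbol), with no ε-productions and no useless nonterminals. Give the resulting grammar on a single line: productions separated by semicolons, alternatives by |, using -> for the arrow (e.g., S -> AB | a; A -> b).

S -> d | BD | SA; A -> g; B -> b; C -> d; D -> XC; E -> XA; X -> BE | CA

No ε-productions.
No unit productions to eliminate.
TERM: introduce B -> b, C -> d, A -> g and substitute in every rule of length ≥2.
BIN: S -> BXC becomes S -> BD, D -> XC; X -> BXA becomes X -> BE, E -> XA.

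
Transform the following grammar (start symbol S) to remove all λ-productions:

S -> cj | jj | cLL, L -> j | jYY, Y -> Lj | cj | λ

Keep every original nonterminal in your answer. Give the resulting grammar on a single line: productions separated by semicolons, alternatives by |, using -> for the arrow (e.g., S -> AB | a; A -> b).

S -> cj | jj | cLL; L -> j | jY | jYY; Y -> Lj | cj

Nullable set: {Y}.
L -> jYY: Y, Y nullable, giving j | jY | jYY.
Drop Y -> λ.
Unchanged (no nullable symbols): S -> cLL; S -> cj; S -> jj; L -> j; Y -> Lj; Y -> cj.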